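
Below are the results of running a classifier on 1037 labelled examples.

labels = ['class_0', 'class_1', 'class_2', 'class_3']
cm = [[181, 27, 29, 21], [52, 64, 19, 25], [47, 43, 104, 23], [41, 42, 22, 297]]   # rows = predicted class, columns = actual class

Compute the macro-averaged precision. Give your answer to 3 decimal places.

Per-class precision (TP/(TP+FP)):
  class_0: TP=181, FP=27+29+21=77 → 181/258 = 0.7016
  class_1: TP=64, FP=52+19+25=96 → 64/160 = 0.4000
  class_2: TP=104, FP=47+43+23=113 → 104/217 = 0.4793
  class_3: TP=297, FP=41+42+22=105 → 297/402 = 0.7388
Macro-precision = mean = (0.7016 + 0.4000 + 0.4793 + 0.7388) / 4 = 0.580

0.580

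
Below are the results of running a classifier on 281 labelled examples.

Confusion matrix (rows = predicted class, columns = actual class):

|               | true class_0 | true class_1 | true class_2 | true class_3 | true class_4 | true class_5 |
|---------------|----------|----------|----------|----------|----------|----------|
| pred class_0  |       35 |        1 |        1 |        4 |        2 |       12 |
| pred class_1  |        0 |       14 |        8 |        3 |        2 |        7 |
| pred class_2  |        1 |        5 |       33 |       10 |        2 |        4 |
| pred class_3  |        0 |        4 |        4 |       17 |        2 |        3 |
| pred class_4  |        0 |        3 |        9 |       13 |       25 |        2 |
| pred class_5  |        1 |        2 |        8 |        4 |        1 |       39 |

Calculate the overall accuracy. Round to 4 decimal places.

Accuracy = trace / total = (35+14+33+17+25+39=163) / 281 = 163/281 = 0.5801

0.5801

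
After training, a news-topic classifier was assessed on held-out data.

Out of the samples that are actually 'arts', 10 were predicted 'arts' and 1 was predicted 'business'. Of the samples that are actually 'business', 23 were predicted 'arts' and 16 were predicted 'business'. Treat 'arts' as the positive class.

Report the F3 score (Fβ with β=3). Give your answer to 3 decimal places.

0.758

Fβ = (1+β²)·TP / ((1+β²)·TP + β²·FN + FP), with β²=9
= 10·10 / (10·10 + 9·1 + 23) = 0.758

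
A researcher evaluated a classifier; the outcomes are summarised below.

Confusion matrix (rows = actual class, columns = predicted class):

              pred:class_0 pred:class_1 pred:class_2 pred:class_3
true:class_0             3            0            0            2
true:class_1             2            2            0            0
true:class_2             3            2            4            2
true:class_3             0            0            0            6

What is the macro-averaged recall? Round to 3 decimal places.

0.616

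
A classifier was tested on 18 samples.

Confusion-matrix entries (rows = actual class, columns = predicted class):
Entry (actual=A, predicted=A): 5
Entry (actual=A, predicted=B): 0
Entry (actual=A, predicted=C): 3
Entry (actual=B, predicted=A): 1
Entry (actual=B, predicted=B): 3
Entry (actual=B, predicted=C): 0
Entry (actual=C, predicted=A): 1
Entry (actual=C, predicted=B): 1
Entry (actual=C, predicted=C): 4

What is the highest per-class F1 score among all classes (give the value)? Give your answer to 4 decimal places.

Per-class F1 score (2·TP/(2·TP+FP+FN)):
  A: TP=5, FP=1+1=2, FN=0+3=3 → 10/15 = 0.66667
  B: TP=3, FP=0+1=1, FN=1+0=1 → 6/8 = 0.75000
  C: TP=4, FP=3+0=3, FN=1+1=2 → 8/13 = 0.61538
Highest is class 'B' with F1 score = 0.7500.

0.7500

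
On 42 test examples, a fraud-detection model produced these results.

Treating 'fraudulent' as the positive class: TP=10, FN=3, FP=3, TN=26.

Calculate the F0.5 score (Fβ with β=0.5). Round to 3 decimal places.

Fβ = (1+β²)·TP / ((1+β²)·TP + β²·FN + FP), with β²=1/4
= 1.25·10 / (1.25·10 + 0.25·3 + 3) = 0.769

0.769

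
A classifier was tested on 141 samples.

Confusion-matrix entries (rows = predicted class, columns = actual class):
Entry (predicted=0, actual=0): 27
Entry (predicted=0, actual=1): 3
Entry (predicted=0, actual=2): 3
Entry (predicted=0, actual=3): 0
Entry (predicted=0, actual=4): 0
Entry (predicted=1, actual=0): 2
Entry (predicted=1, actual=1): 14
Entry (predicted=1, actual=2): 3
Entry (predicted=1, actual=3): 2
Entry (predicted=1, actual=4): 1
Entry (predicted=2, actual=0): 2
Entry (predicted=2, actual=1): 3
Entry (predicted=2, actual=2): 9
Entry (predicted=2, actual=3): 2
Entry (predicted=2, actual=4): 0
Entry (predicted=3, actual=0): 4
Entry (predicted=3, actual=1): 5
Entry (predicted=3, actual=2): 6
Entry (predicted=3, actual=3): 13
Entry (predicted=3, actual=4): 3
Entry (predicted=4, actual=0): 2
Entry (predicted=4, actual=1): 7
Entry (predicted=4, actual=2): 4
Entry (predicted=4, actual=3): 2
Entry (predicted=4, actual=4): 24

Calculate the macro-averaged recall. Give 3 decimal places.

Per-class recall (TP/(TP+FN)):
  0: TP=27, FN=2+2+4+2=10 → 27/37 = 0.7297
  1: TP=14, FN=3+3+5+7=18 → 14/32 = 0.4375
  2: TP=9, FN=3+3+6+4=16 → 9/25 = 0.3600
  3: TP=13, FN=0+2+2+2=6 → 13/19 = 0.6842
  4: TP=24, FN=0+1+0+3=4 → 24/28 = 0.8571
Macro-recall = mean = (0.7297 + 0.4375 + 0.3600 + 0.6842 + 0.8571) / 5 = 0.614

0.614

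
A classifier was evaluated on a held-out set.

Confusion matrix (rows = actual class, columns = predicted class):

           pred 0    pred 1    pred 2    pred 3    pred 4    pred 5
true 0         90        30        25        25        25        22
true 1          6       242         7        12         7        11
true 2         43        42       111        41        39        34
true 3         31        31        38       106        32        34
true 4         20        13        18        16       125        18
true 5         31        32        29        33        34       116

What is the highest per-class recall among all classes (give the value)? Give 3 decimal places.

0.849

Per-class recall (TP/(TP+FN)):
  0: TP=90, FN=30+25+25+25+22=127 → 90/217 = 0.4147
  1: TP=242, FN=6+7+12+7+11=43 → 242/285 = 0.8491
  2: TP=111, FN=43+42+41+39+34=199 → 111/310 = 0.3581
  3: TP=106, FN=31+31+38+32+34=166 → 106/272 = 0.3897
  4: TP=125, FN=20+13+18+16+18=85 → 125/210 = 0.5952
  5: TP=116, FN=31+32+29+33+34=159 → 116/275 = 0.4218
Highest is class '1' with recall = 0.849.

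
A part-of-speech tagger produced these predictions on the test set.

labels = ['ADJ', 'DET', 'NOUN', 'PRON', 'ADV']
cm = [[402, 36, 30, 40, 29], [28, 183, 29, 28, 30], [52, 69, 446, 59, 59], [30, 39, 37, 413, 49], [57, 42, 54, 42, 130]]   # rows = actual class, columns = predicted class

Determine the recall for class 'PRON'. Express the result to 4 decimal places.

0.7271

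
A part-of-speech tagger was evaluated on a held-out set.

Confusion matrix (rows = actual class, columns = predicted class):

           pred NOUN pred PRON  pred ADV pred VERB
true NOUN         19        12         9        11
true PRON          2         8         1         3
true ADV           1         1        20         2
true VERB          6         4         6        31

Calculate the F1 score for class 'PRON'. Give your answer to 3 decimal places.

0.410

Treat 'PRON' as positive and all other classes as negative.
F1 score = 2·TP/(2·TP+FP+FN).
PRON: TP=8, FP=12+1+4=17, FN=2+1+3=6 → 16/39 = 0.4103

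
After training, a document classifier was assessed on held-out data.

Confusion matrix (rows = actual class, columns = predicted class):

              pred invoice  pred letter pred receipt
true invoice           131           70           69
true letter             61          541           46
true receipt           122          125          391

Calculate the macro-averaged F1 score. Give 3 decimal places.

0.638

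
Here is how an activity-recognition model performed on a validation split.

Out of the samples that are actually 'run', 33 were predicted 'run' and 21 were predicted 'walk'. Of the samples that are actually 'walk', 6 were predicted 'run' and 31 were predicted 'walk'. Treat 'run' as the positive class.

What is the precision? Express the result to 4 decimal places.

Precision = TP/(TP+FP) = 33/(33+6) = 33/39 = 0.8462

0.8462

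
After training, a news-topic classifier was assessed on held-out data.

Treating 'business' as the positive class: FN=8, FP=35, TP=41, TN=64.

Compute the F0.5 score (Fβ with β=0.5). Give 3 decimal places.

0.581

Fβ = (1+β²)·TP / ((1+β²)·TP + β²·FN + FP), with β²=1/4
= 1.25·41 / (1.25·41 + 0.25·8 + 35) = 0.581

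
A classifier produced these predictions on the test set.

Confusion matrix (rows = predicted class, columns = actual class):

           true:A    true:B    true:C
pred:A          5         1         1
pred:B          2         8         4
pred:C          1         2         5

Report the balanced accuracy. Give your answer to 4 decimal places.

Balanced accuracy = mean of per-class recall.
  A: recall = 5/8 = 0.62500
  B: recall = 8/11 = 0.72727
  C: recall = 5/10 = 0.50000
Mean = (0.62500 + 0.72727 + 0.50000) / 3 = 0.6174

0.6174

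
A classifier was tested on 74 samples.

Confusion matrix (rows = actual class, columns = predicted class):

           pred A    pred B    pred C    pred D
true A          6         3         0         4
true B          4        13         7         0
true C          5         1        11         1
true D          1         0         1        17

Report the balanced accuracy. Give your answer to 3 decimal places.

0.627

Balanced accuracy = mean of per-class recall.
  A: recall = 6/13 = 0.4615
  B: recall = 13/24 = 0.5417
  C: recall = 11/18 = 0.6111
  D: recall = 17/19 = 0.8947
Mean = (0.4615 + 0.5417 + 0.6111 + 0.8947) / 4 = 0.627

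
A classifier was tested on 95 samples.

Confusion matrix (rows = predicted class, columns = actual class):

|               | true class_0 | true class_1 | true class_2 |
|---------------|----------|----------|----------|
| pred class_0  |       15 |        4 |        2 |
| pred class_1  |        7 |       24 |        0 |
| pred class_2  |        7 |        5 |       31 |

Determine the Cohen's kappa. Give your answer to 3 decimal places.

0.602

Observed agreement pₒ = trace/N = 70/95 = 0.7368
Expected agreement pₑ = Σ (rowᵢ·colᵢ)/N² = (29·21 + 33·31 + 33·43)/95² = 0.3381
κ = (pₒ − pₑ)/(1 − pₑ) = (0.7368 − 0.3381)/(1 − 0.3381) = 0.602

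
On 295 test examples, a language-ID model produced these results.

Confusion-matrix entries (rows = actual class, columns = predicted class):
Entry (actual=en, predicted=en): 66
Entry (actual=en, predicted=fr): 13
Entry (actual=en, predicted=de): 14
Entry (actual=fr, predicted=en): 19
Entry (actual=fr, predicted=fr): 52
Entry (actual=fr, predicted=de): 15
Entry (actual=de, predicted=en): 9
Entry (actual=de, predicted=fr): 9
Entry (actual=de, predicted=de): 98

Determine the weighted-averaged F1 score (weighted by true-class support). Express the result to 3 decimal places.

0.729

Per-class F1 score (2·TP/(2·TP+FP+FN)):
  en: TP=66, FP=19+9=28, FN=13+14=27 → 132/187 = 0.7059
  fr: TP=52, FP=13+9=22, FN=19+15=34 → 104/160 = 0.6500
  de: TP=98, FP=14+15=29, FN=9+9=18 → 196/243 = 0.8066
Weighted-F1 score = Σ (supportᵢ/N)·F1 scoreᵢ with N=295: (93/295)·0.7059 + (86/295)·0.6500 + (116/295)·0.8066 = 0.729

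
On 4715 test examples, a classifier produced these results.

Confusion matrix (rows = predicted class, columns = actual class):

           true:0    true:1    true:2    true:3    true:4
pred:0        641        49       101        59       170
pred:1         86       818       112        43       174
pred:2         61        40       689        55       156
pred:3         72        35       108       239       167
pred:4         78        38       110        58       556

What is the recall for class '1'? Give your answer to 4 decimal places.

0.8347

recall = TP/(TP+FN).
1: TP=818, FN=49+40+35+38=162 → 818/980 = 0.83469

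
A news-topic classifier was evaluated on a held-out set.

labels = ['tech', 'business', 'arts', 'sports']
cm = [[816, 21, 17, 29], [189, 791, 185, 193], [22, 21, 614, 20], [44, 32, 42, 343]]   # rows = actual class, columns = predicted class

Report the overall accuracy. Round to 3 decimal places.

0.759

Accuracy = trace / total = (816+791+614+343=2564) / 3379 = 2564/3379 = 0.759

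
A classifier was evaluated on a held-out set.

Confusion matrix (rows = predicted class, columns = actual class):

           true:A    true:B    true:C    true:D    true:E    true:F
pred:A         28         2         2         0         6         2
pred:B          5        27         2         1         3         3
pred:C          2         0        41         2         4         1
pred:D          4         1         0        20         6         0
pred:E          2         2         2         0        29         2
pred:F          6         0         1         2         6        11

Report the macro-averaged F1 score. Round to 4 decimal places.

0.6768

Per-class F1 score (2·TP/(2·TP+FP+FN)):
  A: TP=28, FP=2+2+0+6+2=12, FN=5+2+4+2+6=19 → 56/87 = 0.64368
  B: TP=27, FP=5+2+1+3+3=14, FN=2+0+1+2+0=5 → 54/73 = 0.73973
  C: TP=41, FP=2+0+2+4+1=9, FN=2+2+0+2+1=7 → 82/98 = 0.83673
  D: TP=20, FP=4+1+0+6+0=11, FN=0+1+2+0+2=5 → 40/56 = 0.71429
  E: TP=29, FP=2+2+2+0+2=8, FN=6+3+4+6+6=25 → 58/91 = 0.63736
  F: TP=11, FP=6+0+1+2+6=15, FN=2+3+1+0+2=8 → 22/45 = 0.48889
Macro-F1 score = mean = (0.64368 + 0.73973 + 0.83673 + 0.71429 + 0.63736 + 0.48889) / 6 = 0.6768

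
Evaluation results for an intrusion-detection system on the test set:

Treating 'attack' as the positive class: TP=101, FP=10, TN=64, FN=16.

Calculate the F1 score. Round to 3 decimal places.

0.886

Precision = TP/(TP+FP) = 101/111 = 0.9099
Recall = TP/(TP+FN) = 101/117 = 0.8632
F1 = 2·TP/(2·TP+FP+FN) = 202/228 = 0.886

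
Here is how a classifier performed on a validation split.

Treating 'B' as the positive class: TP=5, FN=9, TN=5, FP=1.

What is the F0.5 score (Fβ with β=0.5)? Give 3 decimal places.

0.658

Fβ = (1+β²)·TP / ((1+β²)·TP + β²·FN + FP), with β²=1/4
= 1.25·5 / (1.25·5 + 0.25·9 + 1) = 0.658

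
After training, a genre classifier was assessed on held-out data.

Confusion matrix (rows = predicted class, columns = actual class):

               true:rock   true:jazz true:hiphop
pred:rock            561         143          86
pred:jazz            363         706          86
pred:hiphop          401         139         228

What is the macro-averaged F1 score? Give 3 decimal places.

0.527

Per-class F1 score (2·TP/(2·TP+FP+FN)):
  rock: TP=561, FP=143+86=229, FN=363+401=764 → 1122/2115 = 0.5305
  jazz: TP=706, FP=363+86=449, FN=143+139=282 → 1412/2143 = 0.6589
  hiphop: TP=228, FP=401+139=540, FN=86+86=172 → 456/1168 = 0.3904
Macro-F1 score = mean = (0.5305 + 0.6589 + 0.3904) / 3 = 0.527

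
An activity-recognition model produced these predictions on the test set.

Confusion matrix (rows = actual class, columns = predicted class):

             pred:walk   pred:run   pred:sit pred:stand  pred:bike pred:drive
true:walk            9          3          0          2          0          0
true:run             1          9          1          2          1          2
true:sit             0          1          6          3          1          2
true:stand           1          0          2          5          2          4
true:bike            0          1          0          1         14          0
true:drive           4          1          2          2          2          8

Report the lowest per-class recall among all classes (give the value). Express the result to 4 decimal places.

0.3571

Per-class recall (TP/(TP+FN)):
  walk: TP=9, FN=3+0+2+0+0=5 → 9/14 = 0.64286
  run: TP=9, FN=1+1+2+1+2=7 → 9/16 = 0.56250
  sit: TP=6, FN=0+1+3+1+2=7 → 6/13 = 0.46154
  stand: TP=5, FN=1+0+2+2+4=9 → 5/14 = 0.35714
  bike: TP=14, FN=0+1+0+1+0=2 → 14/16 = 0.87500
  drive: TP=8, FN=4+1+2+2+2=11 → 8/19 = 0.42105
Lowest is class 'stand' with recall = 0.3571.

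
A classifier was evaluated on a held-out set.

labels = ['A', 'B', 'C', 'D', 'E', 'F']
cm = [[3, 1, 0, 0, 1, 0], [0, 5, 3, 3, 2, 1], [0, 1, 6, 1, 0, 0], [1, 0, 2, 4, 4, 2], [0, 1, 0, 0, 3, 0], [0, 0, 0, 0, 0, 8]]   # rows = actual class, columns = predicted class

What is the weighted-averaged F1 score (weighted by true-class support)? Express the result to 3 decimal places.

Per-class F1 score (2·TP/(2·TP+FP+FN)):
  A: TP=3, FP=0+0+1+0+0=1, FN=1+0+0+1+0=2 → 6/9 = 0.6667
  B: TP=5, FP=1+1+0+1+0=3, FN=0+3+3+2+1=9 → 10/22 = 0.4545
  C: TP=6, FP=0+3+2+0+0=5, FN=0+1+1+0+0=2 → 12/19 = 0.6316
  D: TP=4, FP=0+3+1+0+0=4, FN=1+0+2+4+2=9 → 8/21 = 0.3810
  E: TP=3, FP=1+2+0+4+0=7, FN=0+1+0+0+0=1 → 6/14 = 0.4286
  F: TP=8, FP=0+1+0+2+0=3, FN=0+0+0+0+0=0 → 16/19 = 0.8421
Weighted-F1 score = Σ (supportᵢ/N)·F1 scoreᵢ with N=52: (5/52)·0.6667 + (14/52)·0.4545 + (8/52)·0.6316 + (13/52)·0.3810 + (4/52)·0.4286 + (8/52)·0.8421 = 0.541

0.541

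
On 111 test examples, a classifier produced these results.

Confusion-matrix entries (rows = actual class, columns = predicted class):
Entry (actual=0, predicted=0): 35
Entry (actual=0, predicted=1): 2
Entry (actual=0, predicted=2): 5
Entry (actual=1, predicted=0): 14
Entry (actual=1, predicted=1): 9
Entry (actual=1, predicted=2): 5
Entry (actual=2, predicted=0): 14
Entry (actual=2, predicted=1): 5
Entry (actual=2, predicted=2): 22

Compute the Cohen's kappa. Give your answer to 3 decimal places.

0.369

Observed agreement pₒ = trace/N = 66/111 = 0.5946
Expected agreement pₑ = Σ (rowᵢ·colᵢ)/N² = (42·63 + 28·16 + 41·32)/111² = 0.3576
κ = (pₒ − pₑ)/(1 − pₑ) = (0.5946 − 0.3576)/(1 − 0.3576) = 0.369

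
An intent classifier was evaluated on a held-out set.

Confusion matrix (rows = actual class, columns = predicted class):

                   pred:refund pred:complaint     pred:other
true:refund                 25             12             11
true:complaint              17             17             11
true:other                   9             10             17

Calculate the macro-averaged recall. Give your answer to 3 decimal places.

0.457

Per-class recall (TP/(TP+FN)):
  refund: TP=25, FN=12+11=23 → 25/48 = 0.5208
  complaint: TP=17, FN=17+11=28 → 17/45 = 0.3778
  other: TP=17, FN=9+10=19 → 17/36 = 0.4722
Macro-recall = mean = (0.5208 + 0.3778 + 0.4722) / 3 = 0.457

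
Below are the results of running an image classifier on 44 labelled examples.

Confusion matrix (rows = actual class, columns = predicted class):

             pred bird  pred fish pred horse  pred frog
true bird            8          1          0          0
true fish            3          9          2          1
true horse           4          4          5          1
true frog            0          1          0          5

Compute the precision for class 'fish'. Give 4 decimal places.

Take TP from the diagonal, FP from the rest of the 'fish' prediction marginal, FN from the rest of the 'fish' actual marginal.
precision = TP/(TP+FP).
fish: TP=9, FP=1+4+1=6 → 9/15 = 0.60000

0.6000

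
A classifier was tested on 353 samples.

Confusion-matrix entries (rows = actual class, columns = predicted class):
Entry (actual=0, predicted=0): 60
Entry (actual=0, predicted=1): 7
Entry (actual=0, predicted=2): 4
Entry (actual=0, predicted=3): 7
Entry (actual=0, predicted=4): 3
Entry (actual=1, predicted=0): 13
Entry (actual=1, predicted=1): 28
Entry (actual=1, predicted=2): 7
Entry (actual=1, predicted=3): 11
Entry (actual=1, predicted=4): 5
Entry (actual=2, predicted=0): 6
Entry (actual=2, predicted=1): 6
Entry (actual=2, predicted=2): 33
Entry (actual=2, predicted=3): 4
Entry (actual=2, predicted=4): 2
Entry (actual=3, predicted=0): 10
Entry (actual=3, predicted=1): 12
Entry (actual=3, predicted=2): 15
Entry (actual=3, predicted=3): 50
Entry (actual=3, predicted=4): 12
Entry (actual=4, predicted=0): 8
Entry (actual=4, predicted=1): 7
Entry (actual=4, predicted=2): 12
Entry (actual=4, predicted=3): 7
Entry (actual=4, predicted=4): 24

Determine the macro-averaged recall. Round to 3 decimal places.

0.549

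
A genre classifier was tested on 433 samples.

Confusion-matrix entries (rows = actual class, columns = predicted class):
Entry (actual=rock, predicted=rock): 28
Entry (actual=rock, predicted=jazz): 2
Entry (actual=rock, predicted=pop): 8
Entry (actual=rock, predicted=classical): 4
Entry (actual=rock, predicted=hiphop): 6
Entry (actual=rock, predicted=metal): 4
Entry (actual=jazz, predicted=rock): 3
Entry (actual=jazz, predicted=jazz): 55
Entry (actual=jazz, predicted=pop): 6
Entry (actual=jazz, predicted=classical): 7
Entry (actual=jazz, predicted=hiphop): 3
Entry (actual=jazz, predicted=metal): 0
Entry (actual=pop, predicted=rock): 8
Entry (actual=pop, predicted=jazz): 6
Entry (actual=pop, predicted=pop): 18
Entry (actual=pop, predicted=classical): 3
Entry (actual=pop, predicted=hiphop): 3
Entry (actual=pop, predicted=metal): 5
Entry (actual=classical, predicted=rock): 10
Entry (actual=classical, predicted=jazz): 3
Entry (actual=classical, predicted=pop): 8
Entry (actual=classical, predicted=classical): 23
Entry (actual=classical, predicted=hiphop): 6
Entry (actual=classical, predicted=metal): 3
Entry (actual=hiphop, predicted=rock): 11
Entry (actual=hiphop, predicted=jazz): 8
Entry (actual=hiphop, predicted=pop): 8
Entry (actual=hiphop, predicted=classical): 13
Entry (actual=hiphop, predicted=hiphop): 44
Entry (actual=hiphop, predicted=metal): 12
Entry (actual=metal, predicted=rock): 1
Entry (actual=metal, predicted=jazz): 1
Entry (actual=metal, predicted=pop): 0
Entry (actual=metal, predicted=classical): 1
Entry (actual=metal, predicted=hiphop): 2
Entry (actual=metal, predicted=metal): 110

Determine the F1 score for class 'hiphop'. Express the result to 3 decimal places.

Treat 'hiphop' as positive and all other classes as negative.
F1 score = 2·TP/(2·TP+FP+FN).
hiphop: TP=44, FP=6+3+3+6+2=20, FN=11+8+8+13+12=52 → 88/160 = 0.5500

0.550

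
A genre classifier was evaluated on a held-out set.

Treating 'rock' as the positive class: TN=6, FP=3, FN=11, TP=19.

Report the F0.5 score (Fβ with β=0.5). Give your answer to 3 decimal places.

Fβ = (1+β²)·TP / ((1+β²)·TP + β²·FN + FP), with β²=1/4
= 1.25·19 / (1.25·19 + 0.25·11 + 3) = 0.805

0.805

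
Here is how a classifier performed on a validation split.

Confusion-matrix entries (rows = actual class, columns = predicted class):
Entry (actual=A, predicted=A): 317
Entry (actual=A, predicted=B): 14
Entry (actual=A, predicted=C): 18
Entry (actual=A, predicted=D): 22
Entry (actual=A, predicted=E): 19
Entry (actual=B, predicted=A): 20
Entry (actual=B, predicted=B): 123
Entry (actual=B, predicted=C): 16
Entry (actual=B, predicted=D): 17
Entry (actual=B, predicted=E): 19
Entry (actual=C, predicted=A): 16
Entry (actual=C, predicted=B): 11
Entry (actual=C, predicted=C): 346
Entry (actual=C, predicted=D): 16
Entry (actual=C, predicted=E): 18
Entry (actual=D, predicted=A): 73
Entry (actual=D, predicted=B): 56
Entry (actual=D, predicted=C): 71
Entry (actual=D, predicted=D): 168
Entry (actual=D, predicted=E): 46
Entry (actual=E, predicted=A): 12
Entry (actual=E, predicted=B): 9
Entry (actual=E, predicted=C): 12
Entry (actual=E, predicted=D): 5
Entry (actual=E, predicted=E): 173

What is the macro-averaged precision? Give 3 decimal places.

Per-class precision (TP/(TP+FP)):
  A: TP=317, FP=20+16+73+12=121 → 317/438 = 0.7237
  B: TP=123, FP=14+11+56+9=90 → 123/213 = 0.5775
  C: TP=346, FP=18+16+71+12=117 → 346/463 = 0.7473
  D: TP=168, FP=22+17+16+5=60 → 168/228 = 0.7368
  E: TP=173, FP=19+19+18+46=102 → 173/275 = 0.6291
Macro-precision = mean = (0.7237 + 0.5775 + 0.7473 + 0.7368 + 0.6291) / 5 = 0.683

0.683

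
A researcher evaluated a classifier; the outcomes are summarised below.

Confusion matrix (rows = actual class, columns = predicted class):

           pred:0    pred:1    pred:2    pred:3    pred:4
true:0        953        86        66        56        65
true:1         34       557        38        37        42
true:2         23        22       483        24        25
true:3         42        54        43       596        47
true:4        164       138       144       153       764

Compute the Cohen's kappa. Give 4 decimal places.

Observed agreement pₒ = trace/N = 3353/4656 = 0.72015
Expected agreement pₑ = Σ (rowᵢ·colᵢ)/N² = (1226·1216 + 708·857 + 577·774 + 782·866 + 1363·943)/4656² = 0.20789
κ = (pₒ − pₑ)/(1 − pₑ) = (0.72015 − 0.20789)/(1 − 0.20789) = 0.6467

0.6467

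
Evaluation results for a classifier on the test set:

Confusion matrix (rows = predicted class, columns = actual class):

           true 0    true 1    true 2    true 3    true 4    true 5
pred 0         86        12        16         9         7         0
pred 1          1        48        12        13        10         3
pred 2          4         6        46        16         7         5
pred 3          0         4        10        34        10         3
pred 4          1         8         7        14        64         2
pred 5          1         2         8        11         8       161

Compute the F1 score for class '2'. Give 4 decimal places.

0.5027

Treat '2' as positive and all other classes as negative.
F1 score = 2·TP/(2·TP+FP+FN).
2: TP=46, FP=4+6+16+7+5=38, FN=16+12+10+7+8=53 → 92/183 = 0.50273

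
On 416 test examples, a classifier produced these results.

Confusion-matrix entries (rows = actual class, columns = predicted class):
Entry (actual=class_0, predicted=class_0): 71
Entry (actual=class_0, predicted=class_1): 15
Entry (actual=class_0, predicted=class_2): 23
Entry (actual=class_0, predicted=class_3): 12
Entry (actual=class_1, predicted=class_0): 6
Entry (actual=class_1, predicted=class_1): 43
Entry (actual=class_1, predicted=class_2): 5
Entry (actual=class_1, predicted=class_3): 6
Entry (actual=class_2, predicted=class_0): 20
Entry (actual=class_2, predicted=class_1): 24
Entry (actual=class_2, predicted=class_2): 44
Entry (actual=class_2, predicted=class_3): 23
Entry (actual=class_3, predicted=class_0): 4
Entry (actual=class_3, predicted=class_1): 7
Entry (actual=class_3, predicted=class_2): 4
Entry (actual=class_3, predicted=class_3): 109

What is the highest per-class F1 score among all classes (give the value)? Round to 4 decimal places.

0.7956

Per-class F1 score (2·TP/(2·TP+FP+FN)):
  class_0: TP=71, FP=6+20+4=30, FN=15+23+12=50 → 142/222 = 0.63964
  class_1: TP=43, FP=15+24+7=46, FN=6+5+6=17 → 86/149 = 0.57718
  class_2: TP=44, FP=23+5+4=32, FN=20+24+23=67 → 88/187 = 0.47059
  class_3: TP=109, FP=12+6+23=41, FN=4+7+4=15 → 218/274 = 0.79562
Highest is class 'class_3' with F1 score = 0.7956.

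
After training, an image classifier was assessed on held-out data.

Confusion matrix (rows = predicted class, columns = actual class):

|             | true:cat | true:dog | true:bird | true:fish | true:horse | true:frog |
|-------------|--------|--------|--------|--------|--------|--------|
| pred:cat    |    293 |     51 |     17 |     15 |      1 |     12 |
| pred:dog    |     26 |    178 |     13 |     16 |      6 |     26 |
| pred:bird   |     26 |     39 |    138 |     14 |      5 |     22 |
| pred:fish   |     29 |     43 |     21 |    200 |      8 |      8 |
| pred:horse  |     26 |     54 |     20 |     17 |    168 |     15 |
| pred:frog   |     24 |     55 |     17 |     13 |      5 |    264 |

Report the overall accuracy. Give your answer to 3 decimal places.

Accuracy = trace / total = (293+178+138+200+168+264=1241) / 1885 = 1241/1885 = 0.658

0.658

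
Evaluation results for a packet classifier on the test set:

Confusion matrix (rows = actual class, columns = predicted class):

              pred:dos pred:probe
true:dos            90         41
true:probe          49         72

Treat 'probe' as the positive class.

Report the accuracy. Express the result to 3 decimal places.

0.643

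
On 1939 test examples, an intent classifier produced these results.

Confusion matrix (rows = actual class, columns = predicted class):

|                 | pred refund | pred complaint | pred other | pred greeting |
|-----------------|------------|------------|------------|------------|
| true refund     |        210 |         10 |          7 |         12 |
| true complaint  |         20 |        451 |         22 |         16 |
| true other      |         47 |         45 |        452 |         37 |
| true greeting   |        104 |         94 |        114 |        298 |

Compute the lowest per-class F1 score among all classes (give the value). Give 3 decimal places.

Per-class F1 score (2·TP/(2·TP+FP+FN)):
  refund: TP=210, FP=20+47+104=171, FN=10+7+12=29 → 420/620 = 0.6774
  complaint: TP=451, FP=10+45+94=149, FN=20+22+16=58 → 902/1109 = 0.8133
  other: TP=452, FP=7+22+114=143, FN=47+45+37=129 → 904/1176 = 0.7687
  greeting: TP=298, FP=12+16+37=65, FN=104+94+114=312 → 596/973 = 0.6125
Lowest is class 'greeting' with F1 score = 0.613.

0.613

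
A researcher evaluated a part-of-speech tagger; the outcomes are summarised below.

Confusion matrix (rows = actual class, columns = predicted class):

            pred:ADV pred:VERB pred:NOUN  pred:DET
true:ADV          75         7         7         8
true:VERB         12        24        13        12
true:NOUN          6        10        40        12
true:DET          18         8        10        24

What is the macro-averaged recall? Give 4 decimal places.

0.5387

Per-class recall (TP/(TP+FN)):
  ADV: TP=75, FN=7+7+8=22 → 75/97 = 0.77320
  VERB: TP=24, FN=12+13+12=37 → 24/61 = 0.39344
  NOUN: TP=40, FN=6+10+12=28 → 40/68 = 0.58824
  DET: TP=24, FN=18+8+10=36 → 24/60 = 0.40000
Macro-recall = mean = (0.77320 + 0.39344 + 0.58824 + 0.40000) / 4 = 0.5387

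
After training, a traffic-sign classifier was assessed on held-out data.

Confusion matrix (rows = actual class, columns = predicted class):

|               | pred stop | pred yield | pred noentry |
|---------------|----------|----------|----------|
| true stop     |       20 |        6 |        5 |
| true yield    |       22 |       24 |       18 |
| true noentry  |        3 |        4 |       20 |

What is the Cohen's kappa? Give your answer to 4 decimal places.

Observed agreement pₒ = trace/N = 64/122 = 0.52459
Expected agreement pₑ = Σ (rowᵢ·colᵢ)/N² = (31·45 + 64·34 + 27·43)/122² = 0.31793
κ = (pₒ − pₑ)/(1 − pₑ) = (0.52459 − 0.31793)/(1 − 0.31793) = 0.3030

0.3030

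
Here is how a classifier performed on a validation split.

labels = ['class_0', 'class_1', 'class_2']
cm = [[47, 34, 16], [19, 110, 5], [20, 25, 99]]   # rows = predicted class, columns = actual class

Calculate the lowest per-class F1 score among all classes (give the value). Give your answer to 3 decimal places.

Per-class F1 score (2·TP/(2·TP+FP+FN)):
  class_0: TP=47, FP=34+16=50, FN=19+20=39 → 94/183 = 0.5137
  class_1: TP=110, FP=19+5=24, FN=34+25=59 → 220/303 = 0.7261
  class_2: TP=99, FP=20+25=45, FN=16+5=21 → 198/264 = 0.7500
Lowest is class 'class_0' with F1 score = 0.514.

0.514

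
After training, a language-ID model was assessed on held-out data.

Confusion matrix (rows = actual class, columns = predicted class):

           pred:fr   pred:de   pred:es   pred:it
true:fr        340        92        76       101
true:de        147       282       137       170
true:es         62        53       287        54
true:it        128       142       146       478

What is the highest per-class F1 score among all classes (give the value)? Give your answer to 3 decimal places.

Per-class F1 score (2·TP/(2·TP+FP+FN)):
  fr: TP=340, FP=147+62+128=337, FN=92+76+101=269 → 680/1286 = 0.5288
  de: TP=282, FP=92+53+142=287, FN=147+137+170=454 → 564/1305 = 0.4322
  es: TP=287, FP=76+137+146=359, FN=62+53+54=169 → 574/1102 = 0.5209
  it: TP=478, FP=101+170+54=325, FN=128+142+146=416 → 956/1697 = 0.5633
Highest is class 'it' with F1 score = 0.563.

0.563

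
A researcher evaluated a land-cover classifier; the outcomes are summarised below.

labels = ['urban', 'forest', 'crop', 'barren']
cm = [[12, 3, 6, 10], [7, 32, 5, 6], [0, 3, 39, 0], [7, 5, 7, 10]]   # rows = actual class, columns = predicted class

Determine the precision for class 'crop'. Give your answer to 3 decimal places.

Treat 'crop' as positive and all other classes as negative.
precision = TP/(TP+FP).
crop: TP=39, FP=6+5+7=18 → 39/57 = 0.6842

0.684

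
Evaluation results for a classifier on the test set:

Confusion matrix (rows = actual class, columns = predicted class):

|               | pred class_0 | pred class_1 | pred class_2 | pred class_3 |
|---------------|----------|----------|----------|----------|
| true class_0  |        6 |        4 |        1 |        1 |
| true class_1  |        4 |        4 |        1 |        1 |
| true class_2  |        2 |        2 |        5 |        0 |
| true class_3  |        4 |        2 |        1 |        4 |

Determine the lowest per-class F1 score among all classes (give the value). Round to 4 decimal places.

Per-class F1 score (2·TP/(2·TP+FP+FN)):
  class_0: TP=6, FP=4+2+4=10, FN=4+1+1=6 → 12/28 = 0.42857
  class_1: TP=4, FP=4+2+2=8, FN=4+1+1=6 → 8/22 = 0.36364
  class_2: TP=5, FP=1+1+1=3, FN=2+2+0=4 → 10/17 = 0.58824
  class_3: TP=4, FP=1+1+0=2, FN=4+2+1=7 → 8/17 = 0.47059
Lowest is class 'class_1' with F1 score = 0.3636.

0.3636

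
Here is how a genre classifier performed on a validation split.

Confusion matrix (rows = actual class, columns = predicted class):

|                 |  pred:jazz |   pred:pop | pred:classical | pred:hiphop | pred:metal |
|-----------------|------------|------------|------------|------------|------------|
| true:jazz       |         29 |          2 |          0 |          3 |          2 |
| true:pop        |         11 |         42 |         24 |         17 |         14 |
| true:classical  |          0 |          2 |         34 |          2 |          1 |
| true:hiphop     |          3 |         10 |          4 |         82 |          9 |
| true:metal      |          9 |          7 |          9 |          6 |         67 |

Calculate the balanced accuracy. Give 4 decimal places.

Balanced accuracy = mean of per-class recall.
  jazz: recall = 29/36 = 0.80556
  pop: recall = 42/108 = 0.38889
  classical: recall = 34/39 = 0.87179
  hiphop: recall = 82/108 = 0.75926
  metal: recall = 67/98 = 0.68367
Mean = (0.80556 + 0.38889 + 0.87179 + 0.75926 + 0.68367) / 5 = 0.7018

0.7018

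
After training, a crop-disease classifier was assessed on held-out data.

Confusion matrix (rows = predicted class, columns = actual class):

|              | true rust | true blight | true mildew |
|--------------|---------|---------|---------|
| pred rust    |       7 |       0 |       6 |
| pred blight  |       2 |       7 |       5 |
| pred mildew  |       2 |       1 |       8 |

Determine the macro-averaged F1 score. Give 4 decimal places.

Per-class F1 score (2·TP/(2·TP+FP+FN)):
  rust: TP=7, FP=0+6=6, FN=2+2=4 → 14/24 = 0.58333
  blight: TP=7, FP=2+5=7, FN=0+1=1 → 14/22 = 0.63636
  mildew: TP=8, FP=2+1=3, FN=6+5=11 → 16/30 = 0.53333
Macro-F1 score = mean = (0.58333 + 0.63636 + 0.53333) / 3 = 0.5843

0.5843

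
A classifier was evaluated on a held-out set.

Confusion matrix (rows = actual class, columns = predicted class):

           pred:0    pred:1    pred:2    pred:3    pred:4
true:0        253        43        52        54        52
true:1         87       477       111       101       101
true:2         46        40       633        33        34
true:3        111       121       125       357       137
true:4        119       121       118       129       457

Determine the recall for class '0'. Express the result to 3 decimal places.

0.557

recall = TP/(TP+FN).
0: TP=253, FN=43+52+54+52=201 → 253/454 = 0.5573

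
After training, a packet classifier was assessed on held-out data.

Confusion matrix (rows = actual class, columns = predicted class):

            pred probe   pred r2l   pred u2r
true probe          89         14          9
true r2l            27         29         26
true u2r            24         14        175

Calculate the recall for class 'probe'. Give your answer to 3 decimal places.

0.795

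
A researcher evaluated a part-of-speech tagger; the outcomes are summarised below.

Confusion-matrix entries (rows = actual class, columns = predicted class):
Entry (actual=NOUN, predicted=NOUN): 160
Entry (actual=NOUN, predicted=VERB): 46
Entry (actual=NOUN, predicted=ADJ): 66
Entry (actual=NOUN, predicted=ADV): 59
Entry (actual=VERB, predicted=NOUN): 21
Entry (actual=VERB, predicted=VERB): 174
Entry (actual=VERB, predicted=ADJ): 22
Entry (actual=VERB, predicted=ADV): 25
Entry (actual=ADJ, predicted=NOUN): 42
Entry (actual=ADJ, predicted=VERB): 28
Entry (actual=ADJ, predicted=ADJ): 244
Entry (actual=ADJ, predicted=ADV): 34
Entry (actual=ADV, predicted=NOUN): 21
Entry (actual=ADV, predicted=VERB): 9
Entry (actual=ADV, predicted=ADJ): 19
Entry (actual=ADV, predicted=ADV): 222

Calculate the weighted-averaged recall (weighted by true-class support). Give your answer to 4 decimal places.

0.6711

Per-class recall (TP/(TP+FN)):
  NOUN: TP=160, FN=46+66+59=171 → 160/331 = 0.48338
  VERB: TP=174, FN=21+22+25=68 → 174/242 = 0.71901
  ADJ: TP=244, FN=42+28+34=104 → 244/348 = 0.70115
  ADV: TP=222, FN=21+9+19=49 → 222/271 = 0.81919
Weighted-recall = Σ (supportᵢ/N)·recallᵢ with N=1192: (331/1192)·0.48338 + (242/1192)·0.71901 + (348/1192)·0.70115 + (271/1192)·0.81919 = 0.6711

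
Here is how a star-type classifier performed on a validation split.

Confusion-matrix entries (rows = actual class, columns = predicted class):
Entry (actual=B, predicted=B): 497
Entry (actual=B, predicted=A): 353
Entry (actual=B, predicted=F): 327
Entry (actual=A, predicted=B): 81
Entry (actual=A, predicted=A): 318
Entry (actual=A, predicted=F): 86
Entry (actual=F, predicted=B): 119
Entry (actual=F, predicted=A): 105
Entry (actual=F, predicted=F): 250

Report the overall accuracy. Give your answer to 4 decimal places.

0.4986

Accuracy = trace / total = (497+318+250=1065) / 2136 = 1065/2136 = 0.4986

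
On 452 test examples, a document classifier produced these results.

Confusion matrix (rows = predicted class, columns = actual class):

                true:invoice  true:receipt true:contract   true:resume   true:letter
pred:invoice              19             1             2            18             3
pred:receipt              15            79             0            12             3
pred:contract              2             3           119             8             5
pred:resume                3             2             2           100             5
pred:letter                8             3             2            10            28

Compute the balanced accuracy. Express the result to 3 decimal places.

0.713

Balanced accuracy = mean of per-class recall.
  invoice: recall = 19/47 = 0.4043
  receipt: recall = 79/88 = 0.8977
  contract: recall = 119/125 = 0.9520
  resume: recall = 100/148 = 0.6757
  letter: recall = 28/44 = 0.6364
Mean = (0.4043 + 0.8977 + 0.9520 + 0.6757 + 0.6364) / 5 = 0.713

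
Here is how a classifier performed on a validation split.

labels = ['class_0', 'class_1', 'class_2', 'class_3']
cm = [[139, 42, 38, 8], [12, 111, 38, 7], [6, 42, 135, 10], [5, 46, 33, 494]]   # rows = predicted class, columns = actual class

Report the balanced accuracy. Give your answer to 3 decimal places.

Balanced accuracy = mean of per-class recall.
  class_0: recall = 139/162 = 0.8580
  class_1: recall = 111/241 = 0.4606
  class_2: recall = 135/244 = 0.5533
  class_3: recall = 494/519 = 0.9518
Mean = (0.8580 + 0.4606 + 0.5533 + 0.9518) / 4 = 0.706

0.706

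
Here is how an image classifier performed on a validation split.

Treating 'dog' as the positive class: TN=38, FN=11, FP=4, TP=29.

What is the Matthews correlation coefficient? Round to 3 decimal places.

0.642

MCC = (TP·TN − FP·FN) / √((TP+FP)(TP+FN)(TN+FP)(TN+FN))
Numerator = 29·38 − 4·11 = 1058
Denominator = √(33·40·42·49) = √2716560 = 1648.1990
MCC = 1058 / 1648.1990 = 0.642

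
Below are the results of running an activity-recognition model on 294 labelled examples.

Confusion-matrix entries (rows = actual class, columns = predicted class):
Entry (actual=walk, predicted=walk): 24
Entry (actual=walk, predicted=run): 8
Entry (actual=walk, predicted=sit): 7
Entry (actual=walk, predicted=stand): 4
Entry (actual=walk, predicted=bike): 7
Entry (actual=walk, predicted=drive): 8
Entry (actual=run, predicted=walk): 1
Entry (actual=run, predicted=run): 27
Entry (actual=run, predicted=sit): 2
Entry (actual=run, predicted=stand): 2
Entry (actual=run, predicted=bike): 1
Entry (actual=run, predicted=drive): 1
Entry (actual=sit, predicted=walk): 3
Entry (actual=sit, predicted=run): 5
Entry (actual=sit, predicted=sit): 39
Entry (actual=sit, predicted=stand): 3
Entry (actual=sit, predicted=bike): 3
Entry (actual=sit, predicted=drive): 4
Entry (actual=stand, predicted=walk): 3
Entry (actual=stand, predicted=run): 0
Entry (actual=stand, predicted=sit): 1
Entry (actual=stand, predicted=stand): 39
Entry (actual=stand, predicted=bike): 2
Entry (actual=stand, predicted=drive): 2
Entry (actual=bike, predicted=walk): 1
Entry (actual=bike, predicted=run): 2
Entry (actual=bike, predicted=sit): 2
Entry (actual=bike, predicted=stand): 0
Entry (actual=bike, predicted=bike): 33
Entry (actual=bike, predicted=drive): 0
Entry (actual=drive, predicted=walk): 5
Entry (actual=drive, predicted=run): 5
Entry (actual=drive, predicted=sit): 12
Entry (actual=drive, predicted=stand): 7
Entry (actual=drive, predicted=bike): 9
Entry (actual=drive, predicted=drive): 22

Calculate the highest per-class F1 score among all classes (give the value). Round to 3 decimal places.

Per-class F1 score (2·TP/(2·TP+FP+FN)):
  walk: TP=24, FP=1+3+3+1+5=13, FN=8+7+4+7+8=34 → 48/95 = 0.5053
  run: TP=27, FP=8+5+0+2+5=20, FN=1+2+2+1+1=7 → 54/81 = 0.6667
  sit: TP=39, FP=7+2+1+2+12=24, FN=3+5+3+3+4=18 → 78/120 = 0.6500
  stand: TP=39, FP=4+2+3+0+7=16, FN=3+0+1+2+2=8 → 78/102 = 0.7647
  bike: TP=33, FP=7+1+3+2+9=22, FN=1+2+2+0+0=5 → 66/93 = 0.7097
  drive: TP=22, FP=8+1+4+2+0=15, FN=5+5+12+7+9=38 → 44/97 = 0.4536
Highest is class 'stand' with F1 score = 0.765.

0.765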